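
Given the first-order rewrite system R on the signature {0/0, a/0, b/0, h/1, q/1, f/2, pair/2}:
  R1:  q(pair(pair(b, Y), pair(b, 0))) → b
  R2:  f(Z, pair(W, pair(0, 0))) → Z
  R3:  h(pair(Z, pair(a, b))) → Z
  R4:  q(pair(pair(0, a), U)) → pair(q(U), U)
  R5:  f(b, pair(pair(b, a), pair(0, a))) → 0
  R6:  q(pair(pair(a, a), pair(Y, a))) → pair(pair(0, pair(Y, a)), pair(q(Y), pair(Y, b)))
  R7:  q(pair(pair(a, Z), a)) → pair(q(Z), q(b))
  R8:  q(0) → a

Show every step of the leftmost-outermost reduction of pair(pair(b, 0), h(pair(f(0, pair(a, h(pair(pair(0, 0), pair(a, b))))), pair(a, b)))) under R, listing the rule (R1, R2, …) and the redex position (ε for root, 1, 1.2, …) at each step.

pair(pair(b, 0), 0)

1. pair(pair(b, 0), h(pair(f(0, pair(a, h(pair(pair(0, 0), pair(a, b))))), pair(a, b))))  →  pair(pair(b, 0), f(0, pair(a, h(pair(pair(0, 0), pair(a, b))))))   [R3 at 2]
2. pair(pair(b, 0), f(0, pair(a, h(pair(pair(0, 0), pair(a, b))))))  →  pair(pair(b, 0), f(0, pair(a, pair(0, 0))))   [R3 at 2.2.2]
3. pair(pair(b, 0), f(0, pair(a, pair(0, 0))))  →  pair(pair(b, 0), 0)   [R2 at 2]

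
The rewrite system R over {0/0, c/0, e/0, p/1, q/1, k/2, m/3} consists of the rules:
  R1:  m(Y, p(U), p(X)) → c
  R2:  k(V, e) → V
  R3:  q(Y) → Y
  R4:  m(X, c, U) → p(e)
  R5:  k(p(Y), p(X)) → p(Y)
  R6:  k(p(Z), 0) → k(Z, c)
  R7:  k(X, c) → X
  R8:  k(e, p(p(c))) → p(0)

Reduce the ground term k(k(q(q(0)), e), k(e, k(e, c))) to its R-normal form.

0

1. k(k(q(q(0)), e), k(e, k(e, c)))  →  k(q(q(0)), k(e, k(e, c)))   [R2 at 1]
2. k(q(q(0)), k(e, k(e, c)))  →  k(q(0), k(e, k(e, c)))   [R3 at 1]
3. k(q(0), k(e, k(e, c)))  →  k(0, k(e, k(e, c)))   [R3 at 1]
4. k(0, k(e, k(e, c)))  →  k(0, k(e, e))   [R7 at 2.2]
5. k(0, k(e, e))  →  k(0, e)   [R2 at 2]
6. k(0, e)  →  0   [R2 at ε]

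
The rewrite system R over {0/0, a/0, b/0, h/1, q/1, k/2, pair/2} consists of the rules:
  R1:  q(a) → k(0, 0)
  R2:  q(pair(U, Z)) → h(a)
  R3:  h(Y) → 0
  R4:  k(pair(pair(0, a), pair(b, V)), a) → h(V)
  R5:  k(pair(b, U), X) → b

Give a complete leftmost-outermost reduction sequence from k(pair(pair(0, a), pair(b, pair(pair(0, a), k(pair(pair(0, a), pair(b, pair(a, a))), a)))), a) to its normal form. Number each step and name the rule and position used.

1. k(pair(pair(0, a), pair(b, pair(pair(0, a), k(pair(pair(0, a), pair(b, pair(a, a))), a)))), a)  →  h(pair(pair(0, a), k(pair(pair(0, a), pair(b, pair(a, a))), a)))   [R4 at ε]
2. h(pair(pair(0, a), k(pair(pair(0, a), pair(b, pair(a, a))), a)))  →  0   [R3 at ε]

0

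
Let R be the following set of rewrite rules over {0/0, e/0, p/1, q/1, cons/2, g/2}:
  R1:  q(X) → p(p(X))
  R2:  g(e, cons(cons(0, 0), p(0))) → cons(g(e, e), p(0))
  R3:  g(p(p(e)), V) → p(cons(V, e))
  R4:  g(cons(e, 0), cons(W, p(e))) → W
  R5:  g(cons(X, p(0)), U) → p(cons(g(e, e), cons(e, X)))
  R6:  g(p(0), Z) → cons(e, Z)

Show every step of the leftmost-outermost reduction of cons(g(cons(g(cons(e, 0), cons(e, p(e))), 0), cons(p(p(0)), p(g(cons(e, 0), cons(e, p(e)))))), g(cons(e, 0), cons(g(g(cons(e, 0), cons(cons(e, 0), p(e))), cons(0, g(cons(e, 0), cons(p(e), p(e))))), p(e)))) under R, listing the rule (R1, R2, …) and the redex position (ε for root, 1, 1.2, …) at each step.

1. cons(g(cons(g(cons(e, 0), cons(e, p(e))), 0), cons(p(p(0)), p(g(cons(e, 0), cons(e, p(e)))))), g(cons(e, 0), cons(g(g(cons(e, 0), cons(cons(e, 0), p(e))), cons(0, g(cons(e, 0), cons(p(e), p(e))))), p(e))))  →  cons(g(cons(e, 0), cons(p(p(0)), p(g(cons(e, 0), cons(e, p(e)))))), g(cons(e, 0), cons(g(g(cons(e, 0), cons(cons(e, 0), p(e))), cons(0, g(cons(e, 0), cons(p(e), p(e))))), p(e))))   [R4 at 1.1.1]
2. cons(g(cons(e, 0), cons(p(p(0)), p(g(cons(e, 0), cons(e, p(e)))))), g(cons(e, 0), cons(g(g(cons(e, 0), cons(cons(e, 0), p(e))), cons(0, g(cons(e, 0), cons(p(e), p(e))))), p(e))))  →  cons(g(cons(e, 0), cons(p(p(0)), p(e))), g(cons(e, 0), cons(g(g(cons(e, 0), cons(cons(e, 0), p(e))), cons(0, g(cons(e, 0), cons(p(e), p(e))))), p(e))))   [R4 at 1.2.2.1]
3. cons(g(cons(e, 0), cons(p(p(0)), p(e))), g(cons(e, 0), cons(g(g(cons(e, 0), cons(cons(e, 0), p(e))), cons(0, g(cons(e, 0), cons(p(e), p(e))))), p(e))))  →  cons(p(p(0)), g(cons(e, 0), cons(g(g(cons(e, 0), cons(cons(e, 0), p(e))), cons(0, g(cons(e, 0), cons(p(e), p(e))))), p(e))))   [R4 at 1]
4. cons(p(p(0)), g(cons(e, 0), cons(g(g(cons(e, 0), cons(cons(e, 0), p(e))), cons(0, g(cons(e, 0), cons(p(e), p(e))))), p(e))))  →  cons(p(p(0)), g(g(cons(e, 0), cons(cons(e, 0), p(e))), cons(0, g(cons(e, 0), cons(p(e), p(e))))))   [R4 at 2]
5. cons(p(p(0)), g(g(cons(e, 0), cons(cons(e, 0), p(e))), cons(0, g(cons(e, 0), cons(p(e), p(e))))))  →  cons(p(p(0)), g(cons(e, 0), cons(0, g(cons(e, 0), cons(p(e), p(e))))))   [R4 at 2.1]
6. cons(p(p(0)), g(cons(e, 0), cons(0, g(cons(e, 0), cons(p(e), p(e))))))  →  cons(p(p(0)), g(cons(e, 0), cons(0, p(e))))   [R4 at 2.2.2]
7. cons(p(p(0)), g(cons(e, 0), cons(0, p(e))))  →  cons(p(p(0)), 0)   [R4 at 2]

cons(p(p(0)), 0)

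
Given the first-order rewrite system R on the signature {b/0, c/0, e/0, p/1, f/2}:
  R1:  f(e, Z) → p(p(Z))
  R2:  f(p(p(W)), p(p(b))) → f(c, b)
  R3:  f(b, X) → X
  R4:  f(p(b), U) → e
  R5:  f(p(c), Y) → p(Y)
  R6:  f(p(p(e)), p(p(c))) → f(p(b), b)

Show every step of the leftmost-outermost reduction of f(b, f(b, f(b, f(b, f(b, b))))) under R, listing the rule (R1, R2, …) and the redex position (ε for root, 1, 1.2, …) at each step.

1. f(b, f(b, f(b, f(b, f(b, b)))))  →  f(b, f(b, f(b, f(b, b))))   [R3 at ε]
2. f(b, f(b, f(b, f(b, b))))  →  f(b, f(b, f(b, b)))   [R3 at ε]
3. f(b, f(b, f(b, b)))  →  f(b, f(b, b))   [R3 at ε]
4. f(b, f(b, b))  →  f(b, b)   [R3 at ε]
5. f(b, b)  →  b   [R3 at ε]

b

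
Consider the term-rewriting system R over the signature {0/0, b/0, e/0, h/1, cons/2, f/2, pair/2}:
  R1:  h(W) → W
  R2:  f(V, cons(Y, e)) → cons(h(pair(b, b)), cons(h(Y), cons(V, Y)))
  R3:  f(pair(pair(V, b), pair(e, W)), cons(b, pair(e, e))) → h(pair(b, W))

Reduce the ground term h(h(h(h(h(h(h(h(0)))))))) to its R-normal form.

0

1. h(h(h(h(h(h(h(h(0))))))))  →  h(h(h(h(h(h(h(0)))))))   [R1 at ε]
2. h(h(h(h(h(h(h(0)))))))  →  h(h(h(h(h(h(0))))))   [R1 at ε]
3. h(h(h(h(h(h(0))))))  →  h(h(h(h(h(0)))))   [R1 at ε]
4. h(h(h(h(h(0)))))  →  h(h(h(h(0))))   [R1 at ε]
5. h(h(h(h(0))))  →  h(h(h(0)))   [R1 at ε]
6. h(h(h(0)))  →  h(h(0))   [R1 at ε]
7. h(h(0))  →  h(0)   [R1 at ε]
8. h(0)  →  0   [R1 at ε]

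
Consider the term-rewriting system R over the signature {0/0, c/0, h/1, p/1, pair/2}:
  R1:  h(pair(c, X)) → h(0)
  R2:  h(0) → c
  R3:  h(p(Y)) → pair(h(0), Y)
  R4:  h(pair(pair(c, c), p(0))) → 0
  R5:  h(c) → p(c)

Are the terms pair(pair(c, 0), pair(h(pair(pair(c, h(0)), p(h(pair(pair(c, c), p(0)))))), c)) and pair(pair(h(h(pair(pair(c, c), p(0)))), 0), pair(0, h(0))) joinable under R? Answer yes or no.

Reduce t₁ = pair(pair(c, 0), pair(h(pair(pair(c, h(0)), p(h(pair(pair(c, c), p(0)))))), c)):
1. pair(pair(c, 0), pair(h(pair(pair(c, h(0)), p(h(pair(pair(c, c), p(0)))))), c))  →  pair(pair(c, 0), pair(h(pair(pair(c, c), p(h(pair(pair(c, c), p(0)))))), c))   [R2 at 2.1.1.1.2]
2. pair(pair(c, 0), pair(h(pair(pair(c, c), p(h(pair(pair(c, c), p(0)))))), c))  →  pair(pair(c, 0), pair(h(pair(pair(c, c), p(0))), c))   [R4 at 2.1.1.2.1]
3. pair(pair(c, 0), pair(h(pair(pair(c, c), p(0))), c))  →  pair(pair(c, 0), pair(0, c))   [R4 at 2.1]

Reduce t₂ = pair(pair(h(h(pair(pair(c, c), p(0)))), 0), pair(0, h(0))):
1. pair(pair(h(h(pair(pair(c, c), p(0)))), 0), pair(0, h(0)))  →  pair(pair(h(0), 0), pair(0, h(0)))   [R4 at 1.1.1]
2. pair(pair(h(0), 0), pair(0, h(0)))  →  pair(pair(c, 0), pair(0, h(0)))   [R2 at 1.1]
3. pair(pair(c, 0), pair(0, h(0)))  →  pair(pair(c, 0), pair(0, c))   [R2 at 2.2]

yes — NF(t₁) = pair(pair(c, 0), pair(0, c)), NF(t₂) = pair(pair(c, 0), pair(0, c))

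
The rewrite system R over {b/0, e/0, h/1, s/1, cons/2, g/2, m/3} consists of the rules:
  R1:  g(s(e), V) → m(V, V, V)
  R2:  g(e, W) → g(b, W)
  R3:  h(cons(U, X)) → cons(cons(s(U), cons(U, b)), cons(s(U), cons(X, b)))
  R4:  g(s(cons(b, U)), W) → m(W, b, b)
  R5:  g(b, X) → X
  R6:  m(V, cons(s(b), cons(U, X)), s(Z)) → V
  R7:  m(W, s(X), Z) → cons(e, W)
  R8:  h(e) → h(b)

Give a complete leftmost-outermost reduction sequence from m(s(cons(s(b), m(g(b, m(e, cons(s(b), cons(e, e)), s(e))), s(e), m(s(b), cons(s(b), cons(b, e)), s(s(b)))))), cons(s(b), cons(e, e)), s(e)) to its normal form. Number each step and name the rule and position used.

1. m(s(cons(s(b), m(g(b, m(e, cons(s(b), cons(e, e)), s(e))), s(e), m(s(b), cons(s(b), cons(b, e)), s(s(b)))))), cons(s(b), cons(e, e)), s(e))  →  s(cons(s(b), m(g(b, m(e, cons(s(b), cons(e, e)), s(e))), s(e), m(s(b), cons(s(b), cons(b, e)), s(s(b))))))   [R6 at ε]
2. s(cons(s(b), m(g(b, m(e, cons(s(b), cons(e, e)), s(e))), s(e), m(s(b), cons(s(b), cons(b, e)), s(s(b))))))  →  s(cons(s(b), cons(e, g(b, m(e, cons(s(b), cons(e, e)), s(e))))))   [R7 at 1.2]
3. s(cons(s(b), cons(e, g(b, m(e, cons(s(b), cons(e, e)), s(e))))))  →  s(cons(s(b), cons(e, m(e, cons(s(b), cons(e, e)), s(e)))))   [R5 at 1.2.2]
4. s(cons(s(b), cons(e, m(e, cons(s(b), cons(e, e)), s(e)))))  →  s(cons(s(b), cons(e, e)))   [R6 at 1.2.2]

s(cons(s(b), cons(e, e)))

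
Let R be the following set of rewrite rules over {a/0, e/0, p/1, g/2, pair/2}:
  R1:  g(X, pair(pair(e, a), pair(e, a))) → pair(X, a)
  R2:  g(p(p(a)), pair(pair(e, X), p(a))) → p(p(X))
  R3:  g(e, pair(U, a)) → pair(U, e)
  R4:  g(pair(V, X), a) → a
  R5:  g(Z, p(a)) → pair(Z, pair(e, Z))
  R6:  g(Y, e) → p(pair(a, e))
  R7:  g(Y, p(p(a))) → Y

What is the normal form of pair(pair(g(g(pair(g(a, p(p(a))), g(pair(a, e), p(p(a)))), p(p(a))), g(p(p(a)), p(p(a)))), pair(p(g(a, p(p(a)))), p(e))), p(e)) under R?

pair(pair(pair(a, pair(a, e)), pair(p(a), p(e))), p(e))

1. pair(pair(g(g(pair(g(a, p(p(a))), g(pair(a, e), p(p(a)))), p(p(a))), g(p(p(a)), p(p(a)))), pair(p(g(a, p(p(a)))), p(e))), p(e))  →  pair(pair(g(pair(g(a, p(p(a))), g(pair(a, e), p(p(a)))), g(p(p(a)), p(p(a)))), pair(p(g(a, p(p(a)))), p(e))), p(e))   [R7 at 1.1.1]
2. pair(pair(g(pair(g(a, p(p(a))), g(pair(a, e), p(p(a)))), g(p(p(a)), p(p(a)))), pair(p(g(a, p(p(a)))), p(e))), p(e))  →  pair(pair(g(pair(a, g(pair(a, e), p(p(a)))), g(p(p(a)), p(p(a)))), pair(p(g(a, p(p(a)))), p(e))), p(e))   [R7 at 1.1.1.1]
3. pair(pair(g(pair(a, g(pair(a, e), p(p(a)))), g(p(p(a)), p(p(a)))), pair(p(g(a, p(p(a)))), p(e))), p(e))  →  pair(pair(g(pair(a, pair(a, e)), g(p(p(a)), p(p(a)))), pair(p(g(a, p(p(a)))), p(e))), p(e))   [R7 at 1.1.1.2]
4. pair(pair(g(pair(a, pair(a, e)), g(p(p(a)), p(p(a)))), pair(p(g(a, p(p(a)))), p(e))), p(e))  →  pair(pair(g(pair(a, pair(a, e)), p(p(a))), pair(p(g(a, p(p(a)))), p(e))), p(e))   [R7 at 1.1.2]
5. pair(pair(g(pair(a, pair(a, e)), p(p(a))), pair(p(g(a, p(p(a)))), p(e))), p(e))  →  pair(pair(pair(a, pair(a, e)), pair(p(g(a, p(p(a)))), p(e))), p(e))   [R7 at 1.1]
6. pair(pair(pair(a, pair(a, e)), pair(p(g(a, p(p(a)))), p(e))), p(e))  →  pair(pair(pair(a, pair(a, e)), pair(p(a), p(e))), p(e))   [R7 at 1.2.1.1]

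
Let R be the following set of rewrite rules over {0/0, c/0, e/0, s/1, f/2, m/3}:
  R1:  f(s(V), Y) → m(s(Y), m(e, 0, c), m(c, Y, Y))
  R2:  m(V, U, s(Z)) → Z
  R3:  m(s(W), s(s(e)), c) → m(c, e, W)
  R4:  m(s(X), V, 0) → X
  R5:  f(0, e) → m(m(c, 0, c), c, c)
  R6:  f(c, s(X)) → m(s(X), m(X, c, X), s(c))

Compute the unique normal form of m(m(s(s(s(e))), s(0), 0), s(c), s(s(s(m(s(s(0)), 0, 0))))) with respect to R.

s(s(s(0)))

1. m(m(s(s(s(e))), s(0), 0), s(c), s(s(s(m(s(s(0)), 0, 0)))))  →  s(s(m(s(s(0)), 0, 0)))   [R2 at ε]
2. s(s(m(s(s(0)), 0, 0)))  →  s(s(s(0)))   [R4 at 1.1]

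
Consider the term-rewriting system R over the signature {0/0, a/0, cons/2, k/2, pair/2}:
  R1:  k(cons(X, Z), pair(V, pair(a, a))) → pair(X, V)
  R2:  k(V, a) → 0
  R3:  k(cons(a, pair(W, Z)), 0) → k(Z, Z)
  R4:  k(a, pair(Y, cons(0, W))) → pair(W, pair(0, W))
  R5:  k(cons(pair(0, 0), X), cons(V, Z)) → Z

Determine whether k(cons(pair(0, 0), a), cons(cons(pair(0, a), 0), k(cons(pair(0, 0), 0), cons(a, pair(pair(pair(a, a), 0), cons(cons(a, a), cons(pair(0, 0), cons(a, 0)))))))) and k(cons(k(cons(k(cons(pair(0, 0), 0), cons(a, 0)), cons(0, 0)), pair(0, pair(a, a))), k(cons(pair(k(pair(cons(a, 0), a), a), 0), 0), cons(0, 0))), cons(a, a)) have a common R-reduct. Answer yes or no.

no — NF(t₁) = pair(pair(pair(a, a), 0), cons(cons(a, a), cons(pair(0, 0), cons(a, 0)))), NF(t₂) = a

Reduce t₁ = k(cons(pair(0, 0), a), cons(cons(pair(0, a), 0), k(cons(pair(0, 0), 0), cons(a, pair(pair(pair(a, a), 0), cons(cons(a, a), cons(pair(0, 0), cons(a, 0)))))))):
1. k(cons(pair(0, 0), a), cons(cons(pair(0, a), 0), k(cons(pair(0, 0), 0), cons(a, pair(pair(pair(a, a), 0), cons(cons(a, a), cons(pair(0, 0), cons(a, 0))))))))  →  k(cons(pair(0, 0), 0), cons(a, pair(pair(pair(a, a), 0), cons(cons(a, a), cons(pair(0, 0), cons(a, 0))))))   [R5 at ε]
2. k(cons(pair(0, 0), 0), cons(a, pair(pair(pair(a, a), 0), cons(cons(a, a), cons(pair(0, 0), cons(a, 0))))))  →  pair(pair(pair(a, a), 0), cons(cons(a, a), cons(pair(0, 0), cons(a, 0))))   [R5 at ε]

Reduce t₂ = k(cons(k(cons(k(cons(pair(0, 0), 0), cons(a, 0)), cons(0, 0)), pair(0, pair(a, a))), k(cons(pair(k(pair(cons(a, 0), a), a), 0), 0), cons(0, 0))), cons(a, a)):
1. k(cons(k(cons(k(cons(pair(0, 0), 0), cons(a, 0)), cons(0, 0)), pair(0, pair(a, a))), k(cons(pair(k(pair(cons(a, 0), a), a), 0), 0), cons(0, 0))), cons(a, a))  →  k(cons(pair(k(cons(pair(0, 0), 0), cons(a, 0)), 0), k(cons(pair(k(pair(cons(a, 0), a), a), 0), 0), cons(0, 0))), cons(a, a))   [R1 at 1.1]
2. k(cons(pair(k(cons(pair(0, 0), 0), cons(a, 0)), 0), k(cons(pair(k(pair(cons(a, 0), a), a), 0), 0), cons(0, 0))), cons(a, a))  →  k(cons(pair(0, 0), k(cons(pair(k(pair(cons(a, 0), a), a), 0), 0), cons(0, 0))), cons(a, a))   [R5 at 1.1.1]
3. k(cons(pair(0, 0), k(cons(pair(k(pair(cons(a, 0), a), a), 0), 0), cons(0, 0))), cons(a, a))  →  a   [R5 at ε]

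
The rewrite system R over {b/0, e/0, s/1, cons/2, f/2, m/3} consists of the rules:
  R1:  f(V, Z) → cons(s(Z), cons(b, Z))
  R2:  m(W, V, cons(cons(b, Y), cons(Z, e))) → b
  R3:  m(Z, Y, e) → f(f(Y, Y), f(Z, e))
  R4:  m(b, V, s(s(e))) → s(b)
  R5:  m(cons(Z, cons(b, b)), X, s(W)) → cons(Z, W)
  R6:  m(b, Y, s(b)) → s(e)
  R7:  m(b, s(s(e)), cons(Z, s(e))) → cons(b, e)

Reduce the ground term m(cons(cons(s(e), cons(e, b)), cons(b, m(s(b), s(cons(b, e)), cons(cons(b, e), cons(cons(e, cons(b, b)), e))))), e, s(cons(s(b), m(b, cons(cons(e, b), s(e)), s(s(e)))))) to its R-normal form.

1. m(cons(cons(s(e), cons(e, b)), cons(b, m(s(b), s(cons(b, e)), cons(cons(b, e), cons(cons(e, cons(b, b)), e))))), e, s(cons(s(b), m(b, cons(cons(e, b), s(e)), s(s(e))))))  →  m(cons(cons(s(e), cons(e, b)), cons(b, b)), e, s(cons(s(b), m(b, cons(cons(e, b), s(e)), s(s(e))))))   [R2 at 1.2.2]
2. m(cons(cons(s(e), cons(e, b)), cons(b, b)), e, s(cons(s(b), m(b, cons(cons(e, b), s(e)), s(s(e))))))  →  cons(cons(s(e), cons(e, b)), cons(s(b), m(b, cons(cons(e, b), s(e)), s(s(e)))))   [R5 at ε]
3. cons(cons(s(e), cons(e, b)), cons(s(b), m(b, cons(cons(e, b), s(e)), s(s(e)))))  →  cons(cons(s(e), cons(e, b)), cons(s(b), s(b)))   [R4 at 2.2]

cons(cons(s(e), cons(e, b)), cons(s(b), s(b)))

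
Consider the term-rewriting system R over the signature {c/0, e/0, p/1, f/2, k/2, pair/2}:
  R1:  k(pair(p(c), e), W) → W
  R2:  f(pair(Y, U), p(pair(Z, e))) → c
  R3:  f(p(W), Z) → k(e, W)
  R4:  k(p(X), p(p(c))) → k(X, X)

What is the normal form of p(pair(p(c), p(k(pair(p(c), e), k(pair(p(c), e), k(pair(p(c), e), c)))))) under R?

p(pair(p(c), p(c)))

1. p(pair(p(c), p(k(pair(p(c), e), k(pair(p(c), e), k(pair(p(c), e), c))))))  →  p(pair(p(c), p(k(pair(p(c), e), k(pair(p(c), e), c)))))   [R1 at 1.2.1]
2. p(pair(p(c), p(k(pair(p(c), e), k(pair(p(c), e), c)))))  →  p(pair(p(c), p(k(pair(p(c), e), c))))   [R1 at 1.2.1]
3. p(pair(p(c), p(k(pair(p(c), e), c))))  →  p(pair(p(c), p(c)))   [R1 at 1.2.1]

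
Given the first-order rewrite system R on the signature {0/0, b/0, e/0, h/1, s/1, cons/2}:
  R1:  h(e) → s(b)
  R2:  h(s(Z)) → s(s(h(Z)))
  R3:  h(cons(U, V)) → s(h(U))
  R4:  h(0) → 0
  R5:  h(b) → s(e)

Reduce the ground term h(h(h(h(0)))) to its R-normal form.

0

1. h(h(h(h(0))))  →  h(h(h(0)))   [R4 at 1.1.1]
2. h(h(h(0)))  →  h(h(0))   [R4 at 1.1]
3. h(h(0))  →  h(0)   [R4 at 1]
4. h(0)  →  0   [R4 at ε]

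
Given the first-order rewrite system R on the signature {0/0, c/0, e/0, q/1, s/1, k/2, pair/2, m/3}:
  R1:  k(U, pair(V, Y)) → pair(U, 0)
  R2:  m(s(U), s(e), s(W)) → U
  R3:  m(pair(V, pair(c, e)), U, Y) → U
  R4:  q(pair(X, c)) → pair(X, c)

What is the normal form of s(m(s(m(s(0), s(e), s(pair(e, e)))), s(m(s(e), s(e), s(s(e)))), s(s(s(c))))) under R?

1. s(m(s(m(s(0), s(e), s(pair(e, e)))), s(m(s(e), s(e), s(s(e)))), s(s(s(c)))))  →  s(m(s(0), s(m(s(e), s(e), s(s(e)))), s(s(s(c)))))   [R2 at 1.1.1]
2. s(m(s(0), s(m(s(e), s(e), s(s(e)))), s(s(s(c)))))  →  s(m(s(0), s(e), s(s(s(c)))))   [R2 at 1.2.1]
3. s(m(s(0), s(e), s(s(s(c)))))  →  s(0)   [R2 at 1]

s(0)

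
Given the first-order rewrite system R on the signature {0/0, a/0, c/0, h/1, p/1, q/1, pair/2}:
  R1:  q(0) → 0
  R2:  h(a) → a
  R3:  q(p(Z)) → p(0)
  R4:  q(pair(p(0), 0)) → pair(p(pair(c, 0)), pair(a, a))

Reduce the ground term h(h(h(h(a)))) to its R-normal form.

a

1. h(h(h(h(a))))  →  h(h(h(a)))   [R2 at 1.1.1]
2. h(h(h(a)))  →  h(h(a))   [R2 at 1.1]
3. h(h(a))  →  h(a)   [R2 at 1]
4. h(a)  →  a   [R2 at ε]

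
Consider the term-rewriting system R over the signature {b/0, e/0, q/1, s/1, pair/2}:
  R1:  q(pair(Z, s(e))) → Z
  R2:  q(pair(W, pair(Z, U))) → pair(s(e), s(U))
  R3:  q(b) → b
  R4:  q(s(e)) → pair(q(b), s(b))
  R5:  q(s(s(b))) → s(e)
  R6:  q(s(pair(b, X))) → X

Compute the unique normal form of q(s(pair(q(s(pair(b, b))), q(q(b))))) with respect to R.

b

1. q(s(pair(q(s(pair(b, b))), q(q(b)))))  →  q(s(pair(b, q(q(b)))))   [R6 at 1.1.1]
2. q(s(pair(b, q(q(b)))))  →  q(q(b))   [R6 at ε]
3. q(q(b))  →  q(b)   [R3 at 1]
4. q(b)  →  b   [R3 at ε]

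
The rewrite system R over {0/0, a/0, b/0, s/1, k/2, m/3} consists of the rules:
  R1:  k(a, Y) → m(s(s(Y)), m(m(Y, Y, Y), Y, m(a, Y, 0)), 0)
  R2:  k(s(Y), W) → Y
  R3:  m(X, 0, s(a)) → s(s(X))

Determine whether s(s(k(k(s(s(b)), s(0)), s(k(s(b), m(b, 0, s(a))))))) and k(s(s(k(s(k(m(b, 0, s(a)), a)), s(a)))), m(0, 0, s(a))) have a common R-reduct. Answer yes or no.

yes — NF(t₁) = s(s(b)), NF(t₂) = s(s(b))

Reduce t₁ = s(s(k(k(s(s(b)), s(0)), s(k(s(b), m(b, 0, s(a))))))):
1. s(s(k(k(s(s(b)), s(0)), s(k(s(b), m(b, 0, s(a)))))))  →  s(s(k(s(b), s(k(s(b), m(b, 0, s(a)))))))   [R2 at 1.1.1]
2. s(s(k(s(b), s(k(s(b), m(b, 0, s(a)))))))  →  s(s(b))   [R2 at 1.1]

Reduce t₂ = k(s(s(k(s(k(m(b, 0, s(a)), a)), s(a)))), m(0, 0, s(a))):
1. k(s(s(k(s(k(m(b, 0, s(a)), a)), s(a)))), m(0, 0, s(a)))  →  s(k(s(k(m(b, 0, s(a)), a)), s(a)))   [R2 at ε]
2. s(k(s(k(m(b, 0, s(a)), a)), s(a)))  →  s(k(m(b, 0, s(a)), a))   [R2 at 1]
3. s(k(m(b, 0, s(a)), a))  →  s(k(s(s(b)), a))   [R3 at 1.1]
4. s(k(s(s(b)), a))  →  s(s(b))   [R2 at 1]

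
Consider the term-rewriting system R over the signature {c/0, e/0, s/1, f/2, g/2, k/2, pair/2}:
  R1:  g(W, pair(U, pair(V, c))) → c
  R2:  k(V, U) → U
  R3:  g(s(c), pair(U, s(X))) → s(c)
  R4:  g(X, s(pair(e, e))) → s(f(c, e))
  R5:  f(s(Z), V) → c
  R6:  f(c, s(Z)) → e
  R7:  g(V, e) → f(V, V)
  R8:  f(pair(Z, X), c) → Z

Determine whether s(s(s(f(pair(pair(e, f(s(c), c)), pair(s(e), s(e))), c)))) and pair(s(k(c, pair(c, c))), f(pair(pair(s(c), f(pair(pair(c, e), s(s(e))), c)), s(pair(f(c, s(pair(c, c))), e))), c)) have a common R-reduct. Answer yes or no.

Reduce t₁ = s(s(s(f(pair(pair(e, f(s(c), c)), pair(s(e), s(e))), c)))):
1. s(s(s(f(pair(pair(e, f(s(c), c)), pair(s(e), s(e))), c))))  →  s(s(s(pair(e, f(s(c), c)))))   [R8 at 1.1.1]
2. s(s(s(pair(e, f(s(c), c)))))  →  s(s(s(pair(e, c))))   [R5 at 1.1.1.2]

Reduce t₂ = pair(s(k(c, pair(c, c))), f(pair(pair(s(c), f(pair(pair(c, e), s(s(e))), c)), s(pair(f(c, s(pair(c, c))), e))), c)):
1. pair(s(k(c, pair(c, c))), f(pair(pair(s(c), f(pair(pair(c, e), s(s(e))), c)), s(pair(f(c, s(pair(c, c))), e))), c))  →  pair(s(pair(c, c)), f(pair(pair(s(c), f(pair(pair(c, e), s(s(e))), c)), s(pair(f(c, s(pair(c, c))), e))), c))   [R2 at 1.1]
2. pair(s(pair(c, c)), f(pair(pair(s(c), f(pair(pair(c, e), s(s(e))), c)), s(pair(f(c, s(pair(c, c))), e))), c))  →  pair(s(pair(c, c)), pair(s(c), f(pair(pair(c, e), s(s(e))), c)))   [R8 at 2]
3. pair(s(pair(c, c)), pair(s(c), f(pair(pair(c, e), s(s(e))), c)))  →  pair(s(pair(c, c)), pair(s(c), pair(c, e)))   [R8 at 2.2]

no — NF(t₁) = s(s(s(pair(e, c)))), NF(t₂) = pair(s(pair(c, c)), pair(s(c), pair(c, e)))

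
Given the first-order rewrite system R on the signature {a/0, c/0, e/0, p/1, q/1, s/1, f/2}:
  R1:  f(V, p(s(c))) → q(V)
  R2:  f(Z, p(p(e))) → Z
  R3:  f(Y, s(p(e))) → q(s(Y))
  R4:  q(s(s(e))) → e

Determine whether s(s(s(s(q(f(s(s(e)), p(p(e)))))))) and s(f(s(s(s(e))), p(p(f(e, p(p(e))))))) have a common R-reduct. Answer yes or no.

yes — NF(t₁) = s(s(s(s(e)))), NF(t₂) = s(s(s(s(e))))

Reduce t₁ = s(s(s(s(q(f(s(s(e)), p(p(e)))))))):
1. s(s(s(s(q(f(s(s(e)), p(p(e))))))))  →  s(s(s(s(q(s(s(e)))))))   [R2 at 1.1.1.1.1]
2. s(s(s(s(q(s(s(e)))))))  →  s(s(s(s(e))))   [R4 at 1.1.1.1]

Reduce t₂ = s(f(s(s(s(e))), p(p(f(e, p(p(e))))))):
1. s(f(s(s(s(e))), p(p(f(e, p(p(e)))))))  →  s(f(s(s(s(e))), p(p(e))))   [R2 at 1.2.1.1]
2. s(f(s(s(s(e))), p(p(e))))  →  s(s(s(s(e))))   [R2 at 1]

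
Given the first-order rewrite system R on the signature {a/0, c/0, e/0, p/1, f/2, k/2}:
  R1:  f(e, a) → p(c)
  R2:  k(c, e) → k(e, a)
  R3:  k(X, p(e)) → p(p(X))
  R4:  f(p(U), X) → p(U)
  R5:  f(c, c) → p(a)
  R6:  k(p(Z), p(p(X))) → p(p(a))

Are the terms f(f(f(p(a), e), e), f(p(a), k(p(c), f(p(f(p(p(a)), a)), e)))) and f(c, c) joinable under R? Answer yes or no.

yes — NF(t₁) = p(a), NF(t₂) = p(a)

Reduce t₁ = f(f(f(p(a), e), e), f(p(a), k(p(c), f(p(f(p(p(a)), a)), e)))):
1. f(f(f(p(a), e), e), f(p(a), k(p(c), f(p(f(p(p(a)), a)), e))))  →  f(f(p(a), e), f(p(a), k(p(c), f(p(f(p(p(a)), a)), e))))   [R4 at 1.1]
2. f(f(p(a), e), f(p(a), k(p(c), f(p(f(p(p(a)), a)), e))))  →  f(p(a), f(p(a), k(p(c), f(p(f(p(p(a)), a)), e))))   [R4 at 1]
3. f(p(a), f(p(a), k(p(c), f(p(f(p(p(a)), a)), e))))  →  p(a)   [R4 at ε]

Reduce t₂ = f(c, c):
1. f(c, c)  →  p(a)   [R5 at ε]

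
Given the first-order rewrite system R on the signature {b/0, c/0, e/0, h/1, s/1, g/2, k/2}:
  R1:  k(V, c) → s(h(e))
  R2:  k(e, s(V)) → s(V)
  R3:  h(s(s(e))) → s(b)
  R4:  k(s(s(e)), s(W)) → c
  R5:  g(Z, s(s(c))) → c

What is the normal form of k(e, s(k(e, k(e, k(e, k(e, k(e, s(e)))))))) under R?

1. k(e, s(k(e, k(e, k(e, k(e, k(e, s(e))))))))  →  s(k(e, k(e, k(e, k(e, k(e, s(e)))))))   [R2 at ε]
2. s(k(e, k(e, k(e, k(e, k(e, s(e)))))))  →  s(k(e, k(e, k(e, k(e, s(e))))))   [R2 at 1.2.2.2.2]
3. s(k(e, k(e, k(e, k(e, s(e))))))  →  s(k(e, k(e, k(e, s(e)))))   [R2 at 1.2.2.2]
4. s(k(e, k(e, k(e, s(e)))))  →  s(k(e, k(e, s(e))))   [R2 at 1.2.2]
5. s(k(e, k(e, s(e))))  →  s(k(e, s(e)))   [R2 at 1.2]
6. s(k(e, s(e)))  →  s(s(e))   [R2 at 1]

s(s(e))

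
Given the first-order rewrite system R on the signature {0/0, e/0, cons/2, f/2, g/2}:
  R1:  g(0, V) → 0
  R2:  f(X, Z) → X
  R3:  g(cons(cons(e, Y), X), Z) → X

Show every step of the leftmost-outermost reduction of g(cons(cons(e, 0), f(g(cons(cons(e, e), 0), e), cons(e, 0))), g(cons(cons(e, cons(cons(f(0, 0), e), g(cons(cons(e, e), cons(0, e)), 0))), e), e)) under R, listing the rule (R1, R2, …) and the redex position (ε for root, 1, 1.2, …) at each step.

0

1. g(cons(cons(e, 0), f(g(cons(cons(e, e), 0), e), cons(e, 0))), g(cons(cons(e, cons(cons(f(0, 0), e), g(cons(cons(e, e), cons(0, e)), 0))), e), e))  →  f(g(cons(cons(e, e), 0), e), cons(e, 0))   [R3 at ε]
2. f(g(cons(cons(e, e), 0), e), cons(e, 0))  →  g(cons(cons(e, e), 0), e)   [R2 at ε]
3. g(cons(cons(e, e), 0), e)  →  0   [R3 at ε]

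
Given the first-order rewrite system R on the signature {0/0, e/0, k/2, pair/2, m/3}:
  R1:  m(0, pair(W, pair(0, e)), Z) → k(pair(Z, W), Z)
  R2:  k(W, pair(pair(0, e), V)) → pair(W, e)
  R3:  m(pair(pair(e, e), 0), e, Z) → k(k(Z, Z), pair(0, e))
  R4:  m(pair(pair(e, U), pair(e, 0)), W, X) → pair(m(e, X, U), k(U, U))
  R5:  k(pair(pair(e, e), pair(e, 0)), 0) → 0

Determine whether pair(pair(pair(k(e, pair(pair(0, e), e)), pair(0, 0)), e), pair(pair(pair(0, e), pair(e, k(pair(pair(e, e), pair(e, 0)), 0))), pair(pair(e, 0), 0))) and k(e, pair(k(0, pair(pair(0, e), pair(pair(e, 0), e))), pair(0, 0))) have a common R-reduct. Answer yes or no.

Reduce t₁ = pair(pair(pair(k(e, pair(pair(0, e), e)), pair(0, 0)), e), pair(pair(pair(0, e), pair(e, k(pair(pair(e, e), pair(e, 0)), 0))), pair(pair(e, 0), 0))):
1. pair(pair(pair(k(e, pair(pair(0, e), e)), pair(0, 0)), e), pair(pair(pair(0, e), pair(e, k(pair(pair(e, e), pair(e, 0)), 0))), pair(pair(e, 0), 0)))  →  pair(pair(pair(pair(e, e), pair(0, 0)), e), pair(pair(pair(0, e), pair(e, k(pair(pair(e, e), pair(e, 0)), 0))), pair(pair(e, 0), 0)))   [R2 at 1.1.1]
2. pair(pair(pair(pair(e, e), pair(0, 0)), e), pair(pair(pair(0, e), pair(e, k(pair(pair(e, e), pair(e, 0)), 0))), pair(pair(e, 0), 0)))  →  pair(pair(pair(pair(e, e), pair(0, 0)), e), pair(pair(pair(0, e), pair(e, 0)), pair(pair(e, 0), 0)))   [R5 at 2.1.2.2]

Reduce t₂ = k(e, pair(k(0, pair(pair(0, e), pair(pair(e, 0), e))), pair(0, 0))):
1. k(e, pair(k(0, pair(pair(0, e), pair(pair(e, 0), e))), pair(0, 0)))  →  k(e, pair(pair(0, e), pair(0, 0)))   [R2 at 2.1]
2. k(e, pair(pair(0, e), pair(0, 0)))  →  pair(e, e)   [R2 at ε]

no — NF(t₁) = pair(pair(pair(pair(e, e), pair(0, 0)), e), pair(pair(pair(0, e), pair(e, 0)), pair(pair(e, 0), 0))), NF(t₂) = pair(e, e)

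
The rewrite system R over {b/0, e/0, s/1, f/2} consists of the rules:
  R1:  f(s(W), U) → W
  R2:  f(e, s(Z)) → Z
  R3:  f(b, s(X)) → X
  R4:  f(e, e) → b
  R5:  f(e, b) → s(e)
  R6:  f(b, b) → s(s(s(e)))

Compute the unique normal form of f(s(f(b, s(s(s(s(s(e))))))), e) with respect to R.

1. f(s(f(b, s(s(s(s(s(e))))))), e)  →  f(b, s(s(s(s(s(e))))))   [R1 at ε]
2. f(b, s(s(s(s(s(e))))))  →  s(s(s(s(e))))   [R3 at ε]

s(s(s(s(e))))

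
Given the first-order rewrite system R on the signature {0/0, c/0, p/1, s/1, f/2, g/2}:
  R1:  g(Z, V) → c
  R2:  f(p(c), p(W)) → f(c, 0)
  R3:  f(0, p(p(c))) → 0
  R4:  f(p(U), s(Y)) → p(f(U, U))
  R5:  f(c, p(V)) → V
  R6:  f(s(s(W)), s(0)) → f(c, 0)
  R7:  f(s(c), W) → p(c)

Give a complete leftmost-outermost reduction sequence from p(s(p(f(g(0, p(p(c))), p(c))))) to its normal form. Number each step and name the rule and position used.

1. p(s(p(f(g(0, p(p(c))), p(c)))))  →  p(s(p(f(c, p(c)))))   [R1 at 1.1.1.1]
2. p(s(p(f(c, p(c)))))  →  p(s(p(c)))   [R5 at 1.1.1]

p(s(p(c)))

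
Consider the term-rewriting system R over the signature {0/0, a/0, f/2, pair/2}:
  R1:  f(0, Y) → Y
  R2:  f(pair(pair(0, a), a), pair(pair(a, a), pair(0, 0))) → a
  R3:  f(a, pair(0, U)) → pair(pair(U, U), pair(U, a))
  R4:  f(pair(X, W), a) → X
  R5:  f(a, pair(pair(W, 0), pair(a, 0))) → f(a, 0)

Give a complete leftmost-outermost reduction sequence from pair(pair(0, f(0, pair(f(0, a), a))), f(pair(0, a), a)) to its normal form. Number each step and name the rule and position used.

pair(pair(0, pair(a, a)), 0)

1. pair(pair(0, f(0, pair(f(0, a), a))), f(pair(0, a), a))  →  pair(pair(0, pair(f(0, a), a)), f(pair(0, a), a))   [R1 at 1.2]
2. pair(pair(0, pair(f(0, a), a)), f(pair(0, a), a))  →  pair(pair(0, pair(a, a)), f(pair(0, a), a))   [R1 at 1.2.1]
3. pair(pair(0, pair(a, a)), f(pair(0, a), a))  →  pair(pair(0, pair(a, a)), 0)   [R4 at 2]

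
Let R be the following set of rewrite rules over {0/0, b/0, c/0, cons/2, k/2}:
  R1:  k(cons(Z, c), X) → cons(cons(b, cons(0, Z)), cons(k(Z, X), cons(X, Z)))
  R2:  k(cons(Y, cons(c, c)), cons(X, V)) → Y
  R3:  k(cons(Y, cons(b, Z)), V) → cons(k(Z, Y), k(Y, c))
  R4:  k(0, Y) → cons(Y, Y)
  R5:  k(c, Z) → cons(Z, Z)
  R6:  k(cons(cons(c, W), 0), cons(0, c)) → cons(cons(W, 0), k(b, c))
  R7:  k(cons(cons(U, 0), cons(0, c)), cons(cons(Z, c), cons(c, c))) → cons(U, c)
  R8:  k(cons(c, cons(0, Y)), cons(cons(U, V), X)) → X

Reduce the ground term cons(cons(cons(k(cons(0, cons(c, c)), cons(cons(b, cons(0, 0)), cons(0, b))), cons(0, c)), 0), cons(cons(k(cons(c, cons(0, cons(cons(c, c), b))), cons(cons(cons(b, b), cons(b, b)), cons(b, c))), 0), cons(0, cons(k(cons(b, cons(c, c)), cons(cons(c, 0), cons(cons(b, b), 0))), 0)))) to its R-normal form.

1. cons(cons(cons(k(cons(0, cons(c, c)), cons(cons(b, cons(0, 0)), cons(0, b))), cons(0, c)), 0), cons(cons(k(cons(c, cons(0, cons(cons(c, c), b))), cons(cons(cons(b, b), cons(b, b)), cons(b, c))), 0), cons(0, cons(k(cons(b, cons(c, c)), cons(cons(c, 0), cons(cons(b, b), 0))), 0))))  →  cons(cons(cons(0, cons(0, c)), 0), cons(cons(k(cons(c, cons(0, cons(cons(c, c), b))), cons(cons(cons(b, b), cons(b, b)), cons(b, c))), 0), cons(0, cons(k(cons(b, cons(c, c)), cons(cons(c, 0), cons(cons(b, b), 0))), 0))))   [R2 at 1.1.1]
2. cons(cons(cons(0, cons(0, c)), 0), cons(cons(k(cons(c, cons(0, cons(cons(c, c), b))), cons(cons(cons(b, b), cons(b, b)), cons(b, c))), 0), cons(0, cons(k(cons(b, cons(c, c)), cons(cons(c, 0), cons(cons(b, b), 0))), 0))))  →  cons(cons(cons(0, cons(0, c)), 0), cons(cons(cons(b, c), 0), cons(0, cons(k(cons(b, cons(c, c)), cons(cons(c, 0), cons(cons(b, b), 0))), 0))))   [R8 at 2.1.1]
3. cons(cons(cons(0, cons(0, c)), 0), cons(cons(cons(b, c), 0), cons(0, cons(k(cons(b, cons(c, c)), cons(cons(c, 0), cons(cons(b, b), 0))), 0))))  →  cons(cons(cons(0, cons(0, c)), 0), cons(cons(cons(b, c), 0), cons(0, cons(b, 0))))   [R2 at 2.2.2.1]

cons(cons(cons(0, cons(0, c)), 0), cons(cons(cons(b, c), 0), cons(0, cons(b, 0))))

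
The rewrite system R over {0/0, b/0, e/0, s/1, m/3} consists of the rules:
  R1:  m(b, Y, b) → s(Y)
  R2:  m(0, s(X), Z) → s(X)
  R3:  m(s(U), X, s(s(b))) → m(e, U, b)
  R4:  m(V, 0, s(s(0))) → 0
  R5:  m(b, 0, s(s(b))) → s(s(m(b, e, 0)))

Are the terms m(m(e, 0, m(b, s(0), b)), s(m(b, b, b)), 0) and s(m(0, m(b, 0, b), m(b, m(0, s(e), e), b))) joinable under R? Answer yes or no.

no — NF(t₁) = s(s(b)), NF(t₂) = s(s(0))

Reduce t₁ = m(m(e, 0, m(b, s(0), b)), s(m(b, b, b)), 0):
1. m(m(e, 0, m(b, s(0), b)), s(m(b, b, b)), 0)  →  m(m(e, 0, s(s(0))), s(m(b, b, b)), 0)   [R1 at 1.3]
2. m(m(e, 0, s(s(0))), s(m(b, b, b)), 0)  →  m(0, s(m(b, b, b)), 0)   [R4 at 1]
3. m(0, s(m(b, b, b)), 0)  →  s(m(b, b, b))   [R2 at ε]
4. s(m(b, b, b))  →  s(s(b))   [R1 at 1]

Reduce t₂ = s(m(0, m(b, 0, b), m(b, m(0, s(e), e), b))):
1. s(m(0, m(b, 0, b), m(b, m(0, s(e), e), b)))  →  s(m(0, s(0), m(b, m(0, s(e), e), b)))   [R1 at 1.2]
2. s(m(0, s(0), m(b, m(0, s(e), e), b)))  →  s(s(0))   [R2 at 1]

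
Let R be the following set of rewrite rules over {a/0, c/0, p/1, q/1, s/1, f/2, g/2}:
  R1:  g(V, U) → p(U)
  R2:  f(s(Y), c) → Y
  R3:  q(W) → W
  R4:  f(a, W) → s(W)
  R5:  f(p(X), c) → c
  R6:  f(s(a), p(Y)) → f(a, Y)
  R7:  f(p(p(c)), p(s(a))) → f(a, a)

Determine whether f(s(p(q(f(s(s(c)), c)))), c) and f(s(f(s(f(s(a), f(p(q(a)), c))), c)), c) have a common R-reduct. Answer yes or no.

Reduce t₁ = f(s(p(q(f(s(s(c)), c)))), c):
1. f(s(p(q(f(s(s(c)), c)))), c)  →  p(q(f(s(s(c)), c)))   [R2 at ε]
2. p(q(f(s(s(c)), c)))  →  p(f(s(s(c)), c))   [R3 at 1]
3. p(f(s(s(c)), c))  →  p(s(c))   [R2 at 1]

Reduce t₂ = f(s(f(s(f(s(a), f(p(q(a)), c))), c)), c):
1. f(s(f(s(f(s(a), f(p(q(a)), c))), c)), c)  →  f(s(f(s(a), f(p(q(a)), c))), c)   [R2 at ε]
2. f(s(f(s(a), f(p(q(a)), c))), c)  →  f(s(a), f(p(q(a)), c))   [R2 at ε]
3. f(s(a), f(p(q(a)), c))  →  f(s(a), c)   [R5 at 2]
4. f(s(a), c)  →  a   [R2 at ε]

no — NF(t₁) = p(s(c)), NF(t₂) = a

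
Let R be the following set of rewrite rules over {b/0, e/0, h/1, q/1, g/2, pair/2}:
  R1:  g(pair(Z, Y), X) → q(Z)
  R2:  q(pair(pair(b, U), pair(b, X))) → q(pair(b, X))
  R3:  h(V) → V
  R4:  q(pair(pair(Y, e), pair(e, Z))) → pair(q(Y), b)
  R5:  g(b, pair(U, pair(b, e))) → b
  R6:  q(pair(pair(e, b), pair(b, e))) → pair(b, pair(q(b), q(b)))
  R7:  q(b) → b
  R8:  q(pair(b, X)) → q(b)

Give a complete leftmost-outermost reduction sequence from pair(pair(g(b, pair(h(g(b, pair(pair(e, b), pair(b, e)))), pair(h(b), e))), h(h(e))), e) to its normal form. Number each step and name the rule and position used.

1. pair(pair(g(b, pair(h(g(b, pair(pair(e, b), pair(b, e)))), pair(h(b), e))), h(h(e))), e)  →  pair(pair(g(b, pair(g(b, pair(pair(e, b), pair(b, e))), pair(h(b), e))), h(h(e))), e)   [R3 at 1.1.2.1]
2. pair(pair(g(b, pair(g(b, pair(pair(e, b), pair(b, e))), pair(h(b), e))), h(h(e))), e)  →  pair(pair(g(b, pair(b, pair(h(b), e))), h(h(e))), e)   [R5 at 1.1.2.1]
3. pair(pair(g(b, pair(b, pair(h(b), e))), h(h(e))), e)  →  pair(pair(g(b, pair(b, pair(b, e))), h(h(e))), e)   [R3 at 1.1.2.2.1]
4. pair(pair(g(b, pair(b, pair(b, e))), h(h(e))), e)  →  pair(pair(b, h(h(e))), e)   [R5 at 1.1]
5. pair(pair(b, h(h(e))), e)  →  pair(pair(b, h(e)), e)   [R3 at 1.2]
6. pair(pair(b, h(e)), e)  →  pair(pair(b, e), e)   [R3 at 1.2]

pair(pair(b, e), e)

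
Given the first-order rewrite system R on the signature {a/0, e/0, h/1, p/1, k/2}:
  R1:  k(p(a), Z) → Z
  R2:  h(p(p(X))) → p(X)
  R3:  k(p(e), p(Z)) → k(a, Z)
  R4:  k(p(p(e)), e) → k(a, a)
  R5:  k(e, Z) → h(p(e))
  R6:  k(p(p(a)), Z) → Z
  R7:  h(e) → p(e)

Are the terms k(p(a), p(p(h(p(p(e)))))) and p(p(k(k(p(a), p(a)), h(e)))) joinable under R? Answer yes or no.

Reduce t₁ = k(p(a), p(p(h(p(p(e)))))):
1. k(p(a), p(p(h(p(p(e))))))  →  p(p(h(p(p(e)))))   [R1 at ε]
2. p(p(h(p(p(e)))))  →  p(p(p(e)))   [R2 at 1.1]

Reduce t₂ = p(p(k(k(p(a), p(a)), h(e)))):
1. p(p(k(k(p(a), p(a)), h(e))))  →  p(p(k(p(a), h(e))))   [R1 at 1.1.1]
2. p(p(k(p(a), h(e))))  →  p(p(h(e)))   [R1 at 1.1]
3. p(p(h(e)))  →  p(p(p(e)))   [R7 at 1.1]

yes — NF(t₁) = p(p(p(e))), NF(t₂) = p(p(p(e)))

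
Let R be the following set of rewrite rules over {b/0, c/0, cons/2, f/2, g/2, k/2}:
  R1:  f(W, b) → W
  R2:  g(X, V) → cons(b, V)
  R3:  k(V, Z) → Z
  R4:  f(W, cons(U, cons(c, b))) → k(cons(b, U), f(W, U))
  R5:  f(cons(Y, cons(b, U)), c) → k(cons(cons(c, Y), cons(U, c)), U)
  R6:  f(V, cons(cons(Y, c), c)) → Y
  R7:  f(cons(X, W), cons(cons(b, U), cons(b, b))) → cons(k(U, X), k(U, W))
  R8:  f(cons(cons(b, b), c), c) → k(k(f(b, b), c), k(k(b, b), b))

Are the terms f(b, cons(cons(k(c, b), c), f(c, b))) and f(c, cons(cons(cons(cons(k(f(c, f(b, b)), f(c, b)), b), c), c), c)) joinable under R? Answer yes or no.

Reduce t₁ = f(b, cons(cons(k(c, b), c), f(c, b))):
1. f(b, cons(cons(k(c, b), c), f(c, b)))  →  f(b, cons(cons(b, c), f(c, b)))   [R3 at 2.1.1]
2. f(b, cons(cons(b, c), f(c, b)))  →  f(b, cons(cons(b, c), c))   [R1 at 2.2]
3. f(b, cons(cons(b, c), c))  →  b   [R6 at ε]

Reduce t₂ = f(c, cons(cons(cons(cons(k(f(c, f(b, b)), f(c, b)), b), c), c), c)):
1. f(c, cons(cons(cons(cons(k(f(c, f(b, b)), f(c, b)), b), c), c), c))  →  cons(cons(k(f(c, f(b, b)), f(c, b)), b), c)   [R6 at ε]
2. cons(cons(k(f(c, f(b, b)), f(c, b)), b), c)  →  cons(cons(f(c, b), b), c)   [R3 at 1.1]
3. cons(cons(f(c, b), b), c)  →  cons(cons(c, b), c)   [R1 at 1.1]

no — NF(t₁) = b, NF(t₂) = cons(cons(c, b), c)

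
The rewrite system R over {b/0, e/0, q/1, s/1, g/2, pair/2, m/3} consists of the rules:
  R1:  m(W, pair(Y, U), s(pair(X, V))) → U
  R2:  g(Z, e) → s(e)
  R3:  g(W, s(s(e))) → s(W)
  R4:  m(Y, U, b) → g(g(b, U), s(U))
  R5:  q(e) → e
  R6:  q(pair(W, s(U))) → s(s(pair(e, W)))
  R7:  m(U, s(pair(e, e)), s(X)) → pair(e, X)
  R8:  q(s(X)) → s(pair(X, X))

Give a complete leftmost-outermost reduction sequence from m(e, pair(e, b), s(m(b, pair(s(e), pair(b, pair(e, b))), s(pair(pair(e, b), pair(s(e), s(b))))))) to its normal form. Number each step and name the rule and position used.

1. m(e, pair(e, b), s(m(b, pair(s(e), pair(b, pair(e, b))), s(pair(pair(e, b), pair(s(e), s(b)))))))  →  m(e, pair(e, b), s(pair(b, pair(e, b))))   [R1 at 3.1]
2. m(e, pair(e, b), s(pair(b, pair(e, b))))  →  b   [R1 at ε]

b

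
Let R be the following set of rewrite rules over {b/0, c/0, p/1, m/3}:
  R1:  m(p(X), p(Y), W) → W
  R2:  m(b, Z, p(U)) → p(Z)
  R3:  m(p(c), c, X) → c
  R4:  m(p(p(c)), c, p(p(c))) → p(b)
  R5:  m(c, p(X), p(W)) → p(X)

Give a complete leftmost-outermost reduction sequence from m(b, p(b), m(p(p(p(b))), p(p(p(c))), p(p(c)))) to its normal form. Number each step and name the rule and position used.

p(p(b))

1. m(b, p(b), m(p(p(p(b))), p(p(p(c))), p(p(c))))  →  m(b, p(b), p(p(c)))   [R1 at 3]
2. m(b, p(b), p(p(c)))  →  p(p(b))   [R2 at ε]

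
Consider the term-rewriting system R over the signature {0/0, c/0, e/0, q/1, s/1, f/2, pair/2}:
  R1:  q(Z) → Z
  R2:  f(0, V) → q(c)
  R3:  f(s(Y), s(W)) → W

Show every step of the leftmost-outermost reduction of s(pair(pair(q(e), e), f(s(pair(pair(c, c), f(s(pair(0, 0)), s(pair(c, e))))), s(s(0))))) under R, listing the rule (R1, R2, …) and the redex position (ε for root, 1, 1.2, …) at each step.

1. s(pair(pair(q(e), e), f(s(pair(pair(c, c), f(s(pair(0, 0)), s(pair(c, e))))), s(s(0)))))  →  s(pair(pair(e, e), f(s(pair(pair(c, c), f(s(pair(0, 0)), s(pair(c, e))))), s(s(0)))))   [R1 at 1.1.1]
2. s(pair(pair(e, e), f(s(pair(pair(c, c), f(s(pair(0, 0)), s(pair(c, e))))), s(s(0)))))  →  s(pair(pair(e, e), s(0)))   [R3 at 1.2]

s(pair(pair(e, e), s(0)))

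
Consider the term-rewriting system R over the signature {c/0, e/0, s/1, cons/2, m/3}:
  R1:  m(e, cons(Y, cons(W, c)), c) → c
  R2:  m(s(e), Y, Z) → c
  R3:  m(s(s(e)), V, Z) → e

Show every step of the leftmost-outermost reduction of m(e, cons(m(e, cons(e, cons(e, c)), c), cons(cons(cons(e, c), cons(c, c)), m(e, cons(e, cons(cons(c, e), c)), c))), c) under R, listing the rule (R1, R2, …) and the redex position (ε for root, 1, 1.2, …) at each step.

c

1. m(e, cons(m(e, cons(e, cons(e, c)), c), cons(cons(cons(e, c), cons(c, c)), m(e, cons(e, cons(cons(c, e), c)), c))), c)  →  m(e, cons(c, cons(cons(cons(e, c), cons(c, c)), m(e, cons(e, cons(cons(c, e), c)), c))), c)   [R1 at 2.1]
2. m(e, cons(c, cons(cons(cons(e, c), cons(c, c)), m(e, cons(e, cons(cons(c, e), c)), c))), c)  →  m(e, cons(c, cons(cons(cons(e, c), cons(c, c)), c)), c)   [R1 at 2.2.2]
3. m(e, cons(c, cons(cons(cons(e, c), cons(c, c)), c)), c)  →  c   [R1 at ε]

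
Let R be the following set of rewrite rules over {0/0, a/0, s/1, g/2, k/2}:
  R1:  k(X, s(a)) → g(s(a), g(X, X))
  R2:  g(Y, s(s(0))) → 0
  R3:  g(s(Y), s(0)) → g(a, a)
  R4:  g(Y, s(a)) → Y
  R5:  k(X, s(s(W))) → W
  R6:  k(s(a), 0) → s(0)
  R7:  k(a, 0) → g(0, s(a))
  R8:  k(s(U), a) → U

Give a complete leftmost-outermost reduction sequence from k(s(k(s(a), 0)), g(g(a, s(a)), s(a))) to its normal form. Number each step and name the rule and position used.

1. k(s(k(s(a), 0)), g(g(a, s(a)), s(a)))  →  k(s(s(0)), g(g(a, s(a)), s(a)))   [R6 at 1.1]
2. k(s(s(0)), g(g(a, s(a)), s(a)))  →  k(s(s(0)), g(a, s(a)))   [R4 at 2]
3. k(s(s(0)), g(a, s(a)))  →  k(s(s(0)), a)   [R4 at 2]
4. k(s(s(0)), a)  →  s(0)   [R8 at ε]

s(0)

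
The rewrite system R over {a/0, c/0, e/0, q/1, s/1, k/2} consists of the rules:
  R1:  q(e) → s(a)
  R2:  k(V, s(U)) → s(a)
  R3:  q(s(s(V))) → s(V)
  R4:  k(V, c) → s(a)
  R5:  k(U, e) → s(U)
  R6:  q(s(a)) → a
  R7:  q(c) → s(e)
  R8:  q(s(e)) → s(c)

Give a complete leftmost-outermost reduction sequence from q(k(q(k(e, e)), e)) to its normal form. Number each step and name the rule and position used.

s(c)

1. q(k(q(k(e, e)), e))  →  q(s(q(k(e, e))))   [R5 at 1]
2. q(s(q(k(e, e))))  →  q(s(q(s(e))))   [R5 at 1.1.1]
3. q(s(q(s(e))))  →  q(s(s(c)))   [R8 at 1.1]
4. q(s(s(c)))  →  s(c)   [R3 at ε]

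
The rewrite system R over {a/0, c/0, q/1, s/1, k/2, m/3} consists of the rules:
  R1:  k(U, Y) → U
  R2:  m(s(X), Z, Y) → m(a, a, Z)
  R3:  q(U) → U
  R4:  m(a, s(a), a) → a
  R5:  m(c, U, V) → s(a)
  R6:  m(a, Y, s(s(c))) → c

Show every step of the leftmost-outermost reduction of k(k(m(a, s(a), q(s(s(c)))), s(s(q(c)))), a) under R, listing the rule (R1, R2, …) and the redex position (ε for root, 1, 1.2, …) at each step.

1. k(k(m(a, s(a), q(s(s(c)))), s(s(q(c)))), a)  →  k(m(a, s(a), q(s(s(c)))), s(s(q(c))))   [R1 at ε]
2. k(m(a, s(a), q(s(s(c)))), s(s(q(c))))  →  m(a, s(a), q(s(s(c))))   [R1 at ε]
3. m(a, s(a), q(s(s(c))))  →  m(a, s(a), s(s(c)))   [R3 at 3]
4. m(a, s(a), s(s(c)))  →  c   [R6 at ε]

c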